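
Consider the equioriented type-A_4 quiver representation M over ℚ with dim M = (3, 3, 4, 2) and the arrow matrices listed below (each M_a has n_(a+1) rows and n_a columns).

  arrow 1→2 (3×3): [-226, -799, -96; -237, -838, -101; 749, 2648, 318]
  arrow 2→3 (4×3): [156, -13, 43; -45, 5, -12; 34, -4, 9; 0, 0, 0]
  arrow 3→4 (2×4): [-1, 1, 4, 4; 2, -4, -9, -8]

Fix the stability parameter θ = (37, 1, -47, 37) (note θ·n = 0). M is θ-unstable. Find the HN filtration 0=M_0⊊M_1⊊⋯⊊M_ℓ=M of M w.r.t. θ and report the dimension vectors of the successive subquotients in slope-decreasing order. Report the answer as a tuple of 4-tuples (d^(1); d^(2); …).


Interval decomposition of M: I[1,3], I[1,4]^2, I[3,3].
HN type (ℓ=3): μ^(1)=37; μ^(2)=-3; μ^(3)=-47

((0, 0, 0, 2); (3, 3, 3, 0); (0, 0, 1, 0))


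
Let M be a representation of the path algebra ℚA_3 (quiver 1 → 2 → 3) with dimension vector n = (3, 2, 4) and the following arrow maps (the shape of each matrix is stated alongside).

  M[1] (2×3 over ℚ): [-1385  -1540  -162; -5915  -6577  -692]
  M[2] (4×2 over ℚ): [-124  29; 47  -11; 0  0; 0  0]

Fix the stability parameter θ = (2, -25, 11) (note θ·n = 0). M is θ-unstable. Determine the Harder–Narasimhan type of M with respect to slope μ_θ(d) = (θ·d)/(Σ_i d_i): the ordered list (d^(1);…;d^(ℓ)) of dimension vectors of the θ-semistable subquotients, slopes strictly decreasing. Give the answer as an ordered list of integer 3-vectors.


Barcode: M ≅ I[1,1], I[1,3]^2, I[3,3]^2. HN layers by μ_θ (3 steps, strictly decreasing):
  μ^(1)=11; μ^(2)=2; μ^(3)=-23/2

((0, 0, 4); (1, 0, 0); (2, 2, 0))


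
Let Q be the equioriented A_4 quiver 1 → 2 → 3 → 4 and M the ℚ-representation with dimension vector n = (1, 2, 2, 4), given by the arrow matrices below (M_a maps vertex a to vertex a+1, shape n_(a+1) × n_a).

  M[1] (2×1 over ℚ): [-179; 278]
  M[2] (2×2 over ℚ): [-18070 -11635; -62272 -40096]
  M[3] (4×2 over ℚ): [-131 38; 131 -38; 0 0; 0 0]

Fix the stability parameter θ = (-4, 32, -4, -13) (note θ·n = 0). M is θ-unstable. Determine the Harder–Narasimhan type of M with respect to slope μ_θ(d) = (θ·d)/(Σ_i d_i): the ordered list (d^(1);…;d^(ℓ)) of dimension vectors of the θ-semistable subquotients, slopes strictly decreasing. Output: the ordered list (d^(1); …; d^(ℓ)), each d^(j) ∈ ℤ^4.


Barcode: M ≅ I[1,2], I[2,4], I[3,3], I[4,4]^3. HN layers by μ_θ (4 steps, strictly decreasing):
  μ^(1)=32; μ^(2)=5; μ^(3)=-4; μ^(4)=-13

((0, 1, 0, 0); (0, 1, 1, 1); (1, 0, 1, 0); (0, 0, 0, 3))


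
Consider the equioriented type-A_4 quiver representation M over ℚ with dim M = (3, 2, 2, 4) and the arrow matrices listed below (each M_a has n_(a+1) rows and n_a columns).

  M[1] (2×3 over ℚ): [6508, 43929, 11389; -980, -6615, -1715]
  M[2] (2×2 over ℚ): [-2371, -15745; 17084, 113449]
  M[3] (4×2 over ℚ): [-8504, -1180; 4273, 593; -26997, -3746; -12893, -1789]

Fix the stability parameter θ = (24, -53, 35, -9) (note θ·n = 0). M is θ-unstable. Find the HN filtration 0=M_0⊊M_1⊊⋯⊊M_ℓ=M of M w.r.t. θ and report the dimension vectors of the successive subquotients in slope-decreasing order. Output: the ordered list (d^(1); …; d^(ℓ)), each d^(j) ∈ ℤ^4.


Interval decomposition of M: I[1,1]^2, I[1,4], I[2,4], I[4,4]^2.
HN type (ℓ=5): μ^(1)=24; μ^(2)=13; μ^(3)=-9; μ^(4)=-29/2; μ^(5)=-53

((2, 0, 0, 0); (0, 0, 2, 2); (0, 0, 0, 2); (1, 1, 0, 0); (0, 1, 0, 0))


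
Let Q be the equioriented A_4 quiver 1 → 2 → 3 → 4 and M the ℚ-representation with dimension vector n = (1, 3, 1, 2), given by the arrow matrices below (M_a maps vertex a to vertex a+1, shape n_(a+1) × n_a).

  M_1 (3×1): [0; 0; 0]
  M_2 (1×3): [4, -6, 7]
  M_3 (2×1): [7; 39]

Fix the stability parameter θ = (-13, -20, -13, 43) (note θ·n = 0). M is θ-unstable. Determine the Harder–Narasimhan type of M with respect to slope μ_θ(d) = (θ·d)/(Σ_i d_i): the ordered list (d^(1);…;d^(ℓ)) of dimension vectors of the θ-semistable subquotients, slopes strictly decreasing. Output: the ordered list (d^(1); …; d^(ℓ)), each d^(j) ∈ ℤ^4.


Via rank(M_{q-1}∘⋯∘M_p): M ≅ I[1,1], I[2,2]^2, I[2,4], I[4,4].
μ_θ-semistable layers: μ^(1)=43; μ^(2)=-13; μ^(3)=-20

((0, 0, 0, 2); (1, 0, 1, 0); (0, 3, 0, 0))


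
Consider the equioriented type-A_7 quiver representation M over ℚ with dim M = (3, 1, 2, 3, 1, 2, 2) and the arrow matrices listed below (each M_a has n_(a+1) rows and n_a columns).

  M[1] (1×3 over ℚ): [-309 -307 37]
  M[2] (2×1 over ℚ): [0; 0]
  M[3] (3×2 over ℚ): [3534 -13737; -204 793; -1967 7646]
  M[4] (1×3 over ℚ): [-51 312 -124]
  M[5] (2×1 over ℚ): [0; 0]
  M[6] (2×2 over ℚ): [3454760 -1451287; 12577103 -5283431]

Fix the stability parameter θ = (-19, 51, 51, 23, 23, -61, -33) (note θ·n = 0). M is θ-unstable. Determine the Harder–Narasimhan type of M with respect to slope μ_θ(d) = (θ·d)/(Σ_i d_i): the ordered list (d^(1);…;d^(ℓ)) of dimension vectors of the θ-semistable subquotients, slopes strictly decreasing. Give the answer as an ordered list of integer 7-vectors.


Via rank(M_{q-1}∘⋯∘M_p): M ≅ I[1,1]^2, I[1,2], I[3,4], I[3,5], I[4,4], I[6,7]^2.
μ_θ-semistable layers: μ^(1)=51; μ^(2)=37; μ^(3)=97/3; μ^(4)=23; μ^(5)=-19; μ^(6)=-33; μ^(7)=-61

((0, 1, 0, 0, 0, 0, 0); (0, 0, 1, 1, 0, 0, 0); (0, 0, 1, 1, 1, 0, 0); (0, 0, 0, 1, 0, 0, 0); (3, 0, 0, 0, 0, 0, 0); (0, 0, 0, 0, 0, 0, 2); (0, 0, 0, 0, 0, 2, 0))


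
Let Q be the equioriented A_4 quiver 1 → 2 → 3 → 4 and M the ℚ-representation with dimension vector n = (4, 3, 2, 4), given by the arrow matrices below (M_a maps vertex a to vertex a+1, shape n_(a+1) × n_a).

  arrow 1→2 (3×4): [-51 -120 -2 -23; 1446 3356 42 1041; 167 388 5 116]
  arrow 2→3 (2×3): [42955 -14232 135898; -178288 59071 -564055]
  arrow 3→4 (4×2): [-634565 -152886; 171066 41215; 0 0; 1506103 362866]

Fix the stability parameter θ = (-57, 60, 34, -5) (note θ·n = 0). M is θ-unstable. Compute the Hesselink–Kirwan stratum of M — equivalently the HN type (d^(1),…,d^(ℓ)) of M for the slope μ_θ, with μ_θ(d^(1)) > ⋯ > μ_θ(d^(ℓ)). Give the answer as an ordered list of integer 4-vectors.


Barcode: M ≅ I[1,1], I[1,2], I[1,4]^2, I[4,4]^2. HN layers by μ_θ (4 steps, strictly decreasing):
  μ^(1)=60; μ^(2)=89/3; μ^(3)=-5; μ^(4)=-57

((0, 1, 0, 0); (0, 2, 2, 2); (0, 0, 0, 2); (4, 0, 0, 0))


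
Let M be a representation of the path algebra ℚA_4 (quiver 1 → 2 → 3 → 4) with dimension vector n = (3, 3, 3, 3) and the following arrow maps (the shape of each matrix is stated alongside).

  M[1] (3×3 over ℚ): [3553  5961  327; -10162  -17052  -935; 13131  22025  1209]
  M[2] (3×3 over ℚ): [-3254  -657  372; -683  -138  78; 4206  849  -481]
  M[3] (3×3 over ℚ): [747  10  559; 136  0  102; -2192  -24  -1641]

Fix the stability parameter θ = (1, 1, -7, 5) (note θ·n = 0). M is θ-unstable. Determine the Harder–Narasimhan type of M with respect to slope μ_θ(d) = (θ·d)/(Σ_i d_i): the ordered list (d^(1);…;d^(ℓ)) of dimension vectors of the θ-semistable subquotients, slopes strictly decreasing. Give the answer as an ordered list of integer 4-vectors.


Interval decomposition of M: I[1,3], I[1,4]^2, I[4,4].
HN type (ℓ=2): μ^(1)=5; μ^(2)=-5/3

((0, 0, 0, 3); (3, 3, 3, 0))


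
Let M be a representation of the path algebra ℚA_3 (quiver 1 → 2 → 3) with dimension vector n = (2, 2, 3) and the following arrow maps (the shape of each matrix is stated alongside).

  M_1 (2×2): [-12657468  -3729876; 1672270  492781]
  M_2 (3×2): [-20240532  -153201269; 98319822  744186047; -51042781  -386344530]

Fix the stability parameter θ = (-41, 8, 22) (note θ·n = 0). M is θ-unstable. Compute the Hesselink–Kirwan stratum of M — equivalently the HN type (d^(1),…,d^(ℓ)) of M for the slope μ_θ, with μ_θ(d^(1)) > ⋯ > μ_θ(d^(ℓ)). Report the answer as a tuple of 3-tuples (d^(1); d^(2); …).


Barcode: M ≅ I[1,3]^2, I[3,3]. HN layers by μ_θ (3 steps, strictly decreasing):
  μ^(1)=22; μ^(2)=8; μ^(3)=-41

((0, 0, 3); (0, 2, 0); (2, 0, 0))


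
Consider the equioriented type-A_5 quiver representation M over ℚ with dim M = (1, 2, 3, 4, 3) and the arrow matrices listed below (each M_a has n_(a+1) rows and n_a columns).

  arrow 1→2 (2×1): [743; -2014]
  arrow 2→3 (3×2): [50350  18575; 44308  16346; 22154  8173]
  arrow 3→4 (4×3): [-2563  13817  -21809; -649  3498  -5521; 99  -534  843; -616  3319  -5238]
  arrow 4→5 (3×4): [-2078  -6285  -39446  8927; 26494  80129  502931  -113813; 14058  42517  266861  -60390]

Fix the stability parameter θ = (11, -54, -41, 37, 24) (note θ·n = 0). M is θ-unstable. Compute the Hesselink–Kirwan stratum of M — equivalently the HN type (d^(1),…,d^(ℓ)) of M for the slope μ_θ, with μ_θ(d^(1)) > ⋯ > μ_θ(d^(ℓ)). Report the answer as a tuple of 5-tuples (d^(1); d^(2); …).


Barcode: M ≅ I[1,2], I[2,3], I[3,5]^2, I[4,4], I[4,5]. HN layers by μ_θ (5 steps, strictly decreasing):
  μ^(1)=37; μ^(2)=61/2; μ^(3)=-43/2; μ^(4)=-41; μ^(5)=-54

((0, 0, 0, 1, 0); (0, 0, 0, 3, 3); (1, 1, 0, 0, 0); (0, 0, 3, 0, 0); (0, 1, 0, 0, 0))


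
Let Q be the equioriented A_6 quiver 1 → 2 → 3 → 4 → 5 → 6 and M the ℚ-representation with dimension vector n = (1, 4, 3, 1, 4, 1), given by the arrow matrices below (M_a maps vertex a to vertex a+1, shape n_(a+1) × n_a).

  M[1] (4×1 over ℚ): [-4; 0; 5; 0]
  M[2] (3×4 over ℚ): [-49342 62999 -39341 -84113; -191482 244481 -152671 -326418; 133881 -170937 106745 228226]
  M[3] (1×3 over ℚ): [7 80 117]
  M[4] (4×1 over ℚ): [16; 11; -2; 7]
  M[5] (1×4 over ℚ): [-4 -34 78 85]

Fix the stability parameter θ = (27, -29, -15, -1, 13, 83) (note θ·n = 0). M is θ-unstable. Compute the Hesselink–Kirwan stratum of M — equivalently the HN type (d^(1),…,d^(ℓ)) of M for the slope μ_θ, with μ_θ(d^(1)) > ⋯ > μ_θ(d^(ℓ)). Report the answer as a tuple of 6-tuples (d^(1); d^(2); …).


Interval decomposition of M: I[1,6], I[2,2], I[2,3]^2, I[5,5]^3.
HN type (ℓ=6): μ^(1)=83; μ^(2)=13; μ^(3)=-1; μ^(4)=-17/3; μ^(5)=-15; μ^(6)=-29

((0, 0, 0, 0, 0, 1); (0, 0, 0, 0, 4, 0); (0, 0, 0, 1, 0, 0); (1, 1, 1, 0, 0, 0); (0, 0, 2, 0, 0, 0); (0, 3, 0, 0, 0, 0))


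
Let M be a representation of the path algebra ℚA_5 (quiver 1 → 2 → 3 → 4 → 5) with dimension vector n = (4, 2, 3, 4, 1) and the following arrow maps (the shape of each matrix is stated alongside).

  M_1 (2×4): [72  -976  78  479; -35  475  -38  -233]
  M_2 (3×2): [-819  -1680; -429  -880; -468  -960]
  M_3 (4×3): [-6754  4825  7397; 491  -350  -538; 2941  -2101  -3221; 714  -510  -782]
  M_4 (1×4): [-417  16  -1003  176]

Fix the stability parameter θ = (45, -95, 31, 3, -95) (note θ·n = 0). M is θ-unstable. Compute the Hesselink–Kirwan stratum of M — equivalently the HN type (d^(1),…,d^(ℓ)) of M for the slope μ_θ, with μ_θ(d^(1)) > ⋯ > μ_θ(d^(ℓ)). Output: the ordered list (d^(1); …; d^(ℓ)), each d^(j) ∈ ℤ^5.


Barcode: M ≅ I[1,1]^2, I[1,2], I[1,5], I[3,3], I[3,4], I[4,4]^2. HN layers by μ_θ (6 steps, strictly decreasing):
  μ^(1)=45; μ^(2)=31; μ^(3)=17; μ^(4)=3; μ^(5)=-61/3; μ^(6)=-25

((2, 0, 0, 0, 0); (0, 0, 1, 0, 0); (0, 0, 1, 1, 0); (0, 0, 0, 2, 0); (0, 0, 1, 1, 1); (2, 2, 0, 0, 0))


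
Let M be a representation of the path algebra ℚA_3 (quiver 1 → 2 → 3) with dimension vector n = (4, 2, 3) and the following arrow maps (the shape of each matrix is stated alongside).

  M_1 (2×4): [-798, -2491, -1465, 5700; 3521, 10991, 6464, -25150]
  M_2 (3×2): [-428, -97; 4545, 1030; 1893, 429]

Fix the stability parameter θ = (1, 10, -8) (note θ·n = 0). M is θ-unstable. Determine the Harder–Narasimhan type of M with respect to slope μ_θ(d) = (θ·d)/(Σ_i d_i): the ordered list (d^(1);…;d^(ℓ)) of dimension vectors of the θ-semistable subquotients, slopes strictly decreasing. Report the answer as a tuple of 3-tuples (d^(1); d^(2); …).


Via rank(M_{q-1}∘⋯∘M_p): M ≅ I[1,1]^2, I[1,3]^2, I[3,3].
μ_θ-semistable layers: μ^(1)=1; μ^(2)=-8

((4, 2, 2); (0, 0, 1))


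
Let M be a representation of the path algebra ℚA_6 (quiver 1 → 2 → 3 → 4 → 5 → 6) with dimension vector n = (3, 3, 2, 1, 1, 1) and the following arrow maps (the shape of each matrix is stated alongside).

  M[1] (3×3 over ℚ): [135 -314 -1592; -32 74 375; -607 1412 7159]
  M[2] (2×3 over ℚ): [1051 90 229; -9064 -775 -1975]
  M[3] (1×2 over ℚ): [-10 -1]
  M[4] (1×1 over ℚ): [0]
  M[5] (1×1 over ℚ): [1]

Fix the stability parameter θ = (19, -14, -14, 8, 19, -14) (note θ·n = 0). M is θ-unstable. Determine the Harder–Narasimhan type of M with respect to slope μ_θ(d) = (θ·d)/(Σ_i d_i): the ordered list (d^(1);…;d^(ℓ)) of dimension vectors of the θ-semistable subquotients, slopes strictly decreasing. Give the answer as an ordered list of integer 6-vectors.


Via rank(M_{q-1}∘⋯∘M_p): M ≅ I[1,1], I[1,3], I[1,4], I[2,2], I[5,6].
μ_θ-semistable layers: μ^(1)=19; μ^(2)=8; μ^(3)=5/2; μ^(4)=-3; μ^(5)=-14

((1, 0, 0, 0, 0, 0); (0, 0, 0, 1, 0, 0); (0, 0, 0, 0, 1, 1); (2, 2, 2, 0, 0, 0); (0, 1, 0, 0, 0, 0))


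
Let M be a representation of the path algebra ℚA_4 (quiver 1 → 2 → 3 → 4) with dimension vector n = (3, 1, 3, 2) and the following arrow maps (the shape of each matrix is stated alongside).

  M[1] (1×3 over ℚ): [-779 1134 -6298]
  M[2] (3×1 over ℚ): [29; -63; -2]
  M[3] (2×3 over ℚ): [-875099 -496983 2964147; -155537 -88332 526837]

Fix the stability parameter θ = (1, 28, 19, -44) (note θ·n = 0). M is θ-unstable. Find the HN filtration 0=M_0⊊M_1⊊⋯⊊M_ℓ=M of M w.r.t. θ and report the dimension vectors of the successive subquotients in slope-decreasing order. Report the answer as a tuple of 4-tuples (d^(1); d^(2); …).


Interval decomposition of M: I[1,1]^2, I[1,4], I[3,3], I[3,4].
HN type (ℓ=3): μ^(1)=19; μ^(2)=1; μ^(3)=-25/2

((0, 0, 1, 0); (3, 1, 1, 1); (0, 0, 1, 1))


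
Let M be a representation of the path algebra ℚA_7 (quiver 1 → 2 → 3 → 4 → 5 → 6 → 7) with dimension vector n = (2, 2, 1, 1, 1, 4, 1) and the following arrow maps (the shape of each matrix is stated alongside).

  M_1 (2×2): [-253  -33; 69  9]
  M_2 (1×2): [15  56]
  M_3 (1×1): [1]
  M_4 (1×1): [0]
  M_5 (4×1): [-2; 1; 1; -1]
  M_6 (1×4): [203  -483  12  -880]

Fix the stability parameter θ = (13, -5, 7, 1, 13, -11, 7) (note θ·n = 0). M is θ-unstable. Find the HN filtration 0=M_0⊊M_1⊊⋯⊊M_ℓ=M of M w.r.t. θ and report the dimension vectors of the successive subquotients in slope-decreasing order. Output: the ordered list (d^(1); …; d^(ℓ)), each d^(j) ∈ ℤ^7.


Interval decomposition of M: I[1,1], I[1,4], I[2,2], I[5,7], I[6,6]^3.
HN type (ℓ=6): μ^(1)=13; μ^(2)=7; μ^(3)=4; μ^(4)=1; μ^(5)=-5; μ^(6)=-11

((1, 0, 0, 0, 0, 0, 0); (0, 0, 0, 0, 0, 0, 1); (1, 1, 1, 1, 0, 0, 0); (0, 0, 0, 0, 1, 1, 0); (0, 1, 0, 0, 0, 0, 0); (0, 0, 0, 0, 0, 3, 0))


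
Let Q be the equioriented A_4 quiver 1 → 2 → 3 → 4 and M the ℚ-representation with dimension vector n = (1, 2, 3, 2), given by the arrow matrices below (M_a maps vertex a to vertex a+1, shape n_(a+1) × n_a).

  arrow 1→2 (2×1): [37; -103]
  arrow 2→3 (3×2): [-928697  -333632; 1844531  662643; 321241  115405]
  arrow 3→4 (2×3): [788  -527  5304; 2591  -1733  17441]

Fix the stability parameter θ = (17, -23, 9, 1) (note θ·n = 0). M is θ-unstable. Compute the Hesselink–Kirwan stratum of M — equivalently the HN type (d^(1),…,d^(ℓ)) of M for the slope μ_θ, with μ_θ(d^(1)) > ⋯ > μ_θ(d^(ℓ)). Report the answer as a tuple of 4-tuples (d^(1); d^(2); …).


Barcode: M ≅ I[1,4], I[2,4], I[3,3]. HN layers by μ_θ (4 steps, strictly decreasing):
  μ^(1)=9; μ^(2)=5; μ^(3)=-3; μ^(4)=-23

((0, 0, 1, 0); (0, 0, 2, 2); (1, 1, 0, 0); (0, 1, 0, 0))


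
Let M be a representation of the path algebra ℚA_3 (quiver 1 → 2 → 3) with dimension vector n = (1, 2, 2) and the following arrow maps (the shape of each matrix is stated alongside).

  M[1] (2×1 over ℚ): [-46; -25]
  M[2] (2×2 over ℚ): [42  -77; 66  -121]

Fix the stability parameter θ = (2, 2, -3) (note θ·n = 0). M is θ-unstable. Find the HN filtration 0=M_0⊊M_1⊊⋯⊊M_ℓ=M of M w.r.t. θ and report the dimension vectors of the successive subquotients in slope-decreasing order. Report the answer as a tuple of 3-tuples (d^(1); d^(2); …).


Barcode: M ≅ I[1,3], I[2,2], I[3,3]. HN layers by μ_θ (3 steps, strictly decreasing):
  μ^(1)=2; μ^(2)=1/3; μ^(3)=-3

((0, 1, 0); (1, 1, 1); (0, 0, 1))


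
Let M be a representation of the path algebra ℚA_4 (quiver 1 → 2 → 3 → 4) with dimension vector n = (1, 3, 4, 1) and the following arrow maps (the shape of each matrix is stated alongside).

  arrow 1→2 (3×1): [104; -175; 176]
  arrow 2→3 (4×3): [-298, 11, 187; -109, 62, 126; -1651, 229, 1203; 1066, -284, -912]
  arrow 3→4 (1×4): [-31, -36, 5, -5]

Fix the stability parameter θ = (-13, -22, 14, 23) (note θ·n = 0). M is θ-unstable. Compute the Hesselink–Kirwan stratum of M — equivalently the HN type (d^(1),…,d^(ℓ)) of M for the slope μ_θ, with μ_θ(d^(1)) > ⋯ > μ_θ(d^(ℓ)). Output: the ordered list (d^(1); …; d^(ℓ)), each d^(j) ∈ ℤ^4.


Via rank(M_{q-1}∘⋯∘M_p): M ≅ I[1,3], I[2,3], I[2,4], I[3,3].
μ_θ-semistable layers: μ^(1)=23; μ^(2)=14; μ^(3)=-35/2; μ^(4)=-22

((0, 0, 0, 1); (0, 0, 4, 0); (1, 1, 0, 0); (0, 2, 0, 0))


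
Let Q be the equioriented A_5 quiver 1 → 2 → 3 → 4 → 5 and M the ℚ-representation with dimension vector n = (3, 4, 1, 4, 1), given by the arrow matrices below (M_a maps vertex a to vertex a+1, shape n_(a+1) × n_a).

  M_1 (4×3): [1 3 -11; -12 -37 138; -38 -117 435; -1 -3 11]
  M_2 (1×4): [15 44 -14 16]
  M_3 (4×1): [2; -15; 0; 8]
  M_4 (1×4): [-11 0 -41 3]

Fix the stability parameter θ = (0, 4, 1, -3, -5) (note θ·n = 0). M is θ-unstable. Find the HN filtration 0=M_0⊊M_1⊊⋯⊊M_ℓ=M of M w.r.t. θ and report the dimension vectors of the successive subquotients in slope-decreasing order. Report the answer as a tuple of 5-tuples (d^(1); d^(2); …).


Barcode: M ≅ I[1,2]^2, I[1,5], I[2,2], I[4,4]^3. HN layers by μ_θ (4 steps, strictly decreasing):
  μ^(1)=4; μ^(2)=0; μ^(3)=-3/5; μ^(4)=-3

((0, 3, 0, 0, 0); (2, 0, 0, 0, 0); (1, 1, 1, 1, 1); (0, 0, 0, 3, 0))


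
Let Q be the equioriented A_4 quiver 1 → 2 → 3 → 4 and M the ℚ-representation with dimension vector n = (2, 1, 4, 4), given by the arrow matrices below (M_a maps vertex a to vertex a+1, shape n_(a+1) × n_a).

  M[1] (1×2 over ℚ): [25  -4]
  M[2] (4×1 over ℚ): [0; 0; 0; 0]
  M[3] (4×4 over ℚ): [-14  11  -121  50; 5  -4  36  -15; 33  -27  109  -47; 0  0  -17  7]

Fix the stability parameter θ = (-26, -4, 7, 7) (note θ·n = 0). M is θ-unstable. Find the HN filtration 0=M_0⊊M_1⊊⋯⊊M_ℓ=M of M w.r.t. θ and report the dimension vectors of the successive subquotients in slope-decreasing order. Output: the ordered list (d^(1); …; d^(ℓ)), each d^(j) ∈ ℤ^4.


Barcode: M ≅ I[1,1], I[1,2], I[3,3], I[3,4]^3, I[4,4]. HN layers by μ_θ (3 steps, strictly decreasing):
  μ^(1)=7; μ^(2)=-4; μ^(3)=-26

((0, 0, 4, 4); (0, 1, 0, 0); (2, 0, 0, 0))


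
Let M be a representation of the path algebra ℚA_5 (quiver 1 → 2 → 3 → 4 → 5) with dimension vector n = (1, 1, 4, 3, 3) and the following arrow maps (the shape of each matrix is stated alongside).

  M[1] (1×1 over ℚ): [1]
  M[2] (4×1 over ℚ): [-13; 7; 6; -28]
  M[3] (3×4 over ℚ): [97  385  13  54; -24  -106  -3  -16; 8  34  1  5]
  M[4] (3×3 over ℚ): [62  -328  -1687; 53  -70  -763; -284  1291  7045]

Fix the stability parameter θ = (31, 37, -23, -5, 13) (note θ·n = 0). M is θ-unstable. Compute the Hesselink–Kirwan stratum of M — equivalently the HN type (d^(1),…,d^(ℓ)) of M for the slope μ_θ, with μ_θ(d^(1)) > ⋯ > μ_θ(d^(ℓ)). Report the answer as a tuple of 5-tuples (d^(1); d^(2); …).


Barcode: M ≅ I[1,3], I[3,5]^3. HN layers by μ_θ (4 steps, strictly decreasing):
  μ^(1)=15; μ^(2)=13; μ^(3)=-5; μ^(4)=-23

((1, 1, 1, 0, 0); (0, 0, 0, 0, 3); (0, 0, 0, 3, 0); (0, 0, 3, 0, 0))


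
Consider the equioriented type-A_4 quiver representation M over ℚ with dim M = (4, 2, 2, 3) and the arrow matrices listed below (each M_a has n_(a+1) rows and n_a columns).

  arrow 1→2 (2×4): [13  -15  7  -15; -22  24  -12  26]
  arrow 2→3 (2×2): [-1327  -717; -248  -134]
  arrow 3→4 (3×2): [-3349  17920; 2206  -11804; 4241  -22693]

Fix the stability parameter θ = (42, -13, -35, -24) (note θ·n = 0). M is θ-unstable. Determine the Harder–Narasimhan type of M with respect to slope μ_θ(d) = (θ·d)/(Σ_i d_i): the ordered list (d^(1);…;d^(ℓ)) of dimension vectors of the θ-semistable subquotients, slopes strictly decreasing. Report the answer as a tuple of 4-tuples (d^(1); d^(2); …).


Interval decomposition of M: I[1,1]^2, I[1,4]^2, I[4,4].
HN type (ℓ=3): μ^(1)=42; μ^(2)=-15/2; μ^(3)=-24

((2, 0, 0, 0); (2, 2, 2, 2); (0, 0, 0, 1))


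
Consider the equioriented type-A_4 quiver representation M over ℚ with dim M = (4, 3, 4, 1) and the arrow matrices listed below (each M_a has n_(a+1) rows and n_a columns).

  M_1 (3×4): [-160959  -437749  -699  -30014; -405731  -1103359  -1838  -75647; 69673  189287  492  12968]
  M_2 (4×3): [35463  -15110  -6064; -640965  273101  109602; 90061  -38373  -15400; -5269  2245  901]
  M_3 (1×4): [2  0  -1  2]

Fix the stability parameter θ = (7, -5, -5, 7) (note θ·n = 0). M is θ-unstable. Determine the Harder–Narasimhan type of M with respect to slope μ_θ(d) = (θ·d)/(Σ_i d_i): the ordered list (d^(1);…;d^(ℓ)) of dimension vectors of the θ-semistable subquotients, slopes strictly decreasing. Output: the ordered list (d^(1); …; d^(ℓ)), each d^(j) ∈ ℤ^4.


Interval decomposition of M: I[1,1], I[1,3]^2, I[1,4], I[3,3].
HN type (ℓ=3): μ^(1)=7; μ^(2)=-1; μ^(3)=-5

((1, 0, 0, 1); (3, 3, 3, 0); (0, 0, 1, 0))


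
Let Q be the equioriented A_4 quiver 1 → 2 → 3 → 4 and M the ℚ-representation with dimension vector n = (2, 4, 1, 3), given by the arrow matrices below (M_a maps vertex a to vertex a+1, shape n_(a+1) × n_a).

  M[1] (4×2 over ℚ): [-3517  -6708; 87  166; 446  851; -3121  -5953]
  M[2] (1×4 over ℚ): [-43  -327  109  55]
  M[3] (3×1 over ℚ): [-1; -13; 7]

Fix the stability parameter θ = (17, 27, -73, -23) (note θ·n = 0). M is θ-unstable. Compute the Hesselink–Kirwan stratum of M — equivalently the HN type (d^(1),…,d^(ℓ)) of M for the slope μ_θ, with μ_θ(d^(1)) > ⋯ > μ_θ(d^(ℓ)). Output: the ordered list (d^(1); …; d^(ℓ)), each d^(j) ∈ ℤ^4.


Barcode: M ≅ I[1,2], I[1,4], I[2,2]^2, I[4,4]^2. HN layers by μ_θ (4 steps, strictly decreasing):
  μ^(1)=27; μ^(2)=17; μ^(3)=-13; μ^(4)=-23

((0, 3, 0, 0); (1, 0, 0, 0); (1, 1, 1, 1); (0, 0, 0, 2))


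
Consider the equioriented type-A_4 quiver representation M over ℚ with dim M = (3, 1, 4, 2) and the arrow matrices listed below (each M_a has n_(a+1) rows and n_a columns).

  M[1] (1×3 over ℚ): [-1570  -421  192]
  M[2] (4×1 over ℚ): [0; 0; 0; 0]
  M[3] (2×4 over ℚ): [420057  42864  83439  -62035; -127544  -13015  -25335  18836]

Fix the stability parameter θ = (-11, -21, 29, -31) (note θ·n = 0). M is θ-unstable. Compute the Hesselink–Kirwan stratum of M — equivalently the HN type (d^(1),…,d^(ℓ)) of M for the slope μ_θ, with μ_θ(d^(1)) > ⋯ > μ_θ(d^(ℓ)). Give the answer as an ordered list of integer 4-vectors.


Barcode: M ≅ I[1,1]^2, I[1,2], I[3,3]^2, I[3,4]^2. HN layers by μ_θ (4 steps, strictly decreasing):
  μ^(1)=29; μ^(2)=-1; μ^(3)=-11; μ^(4)=-16

((0, 0, 2, 0); (0, 0, 2, 2); (2, 0, 0, 0); (1, 1, 0, 0))


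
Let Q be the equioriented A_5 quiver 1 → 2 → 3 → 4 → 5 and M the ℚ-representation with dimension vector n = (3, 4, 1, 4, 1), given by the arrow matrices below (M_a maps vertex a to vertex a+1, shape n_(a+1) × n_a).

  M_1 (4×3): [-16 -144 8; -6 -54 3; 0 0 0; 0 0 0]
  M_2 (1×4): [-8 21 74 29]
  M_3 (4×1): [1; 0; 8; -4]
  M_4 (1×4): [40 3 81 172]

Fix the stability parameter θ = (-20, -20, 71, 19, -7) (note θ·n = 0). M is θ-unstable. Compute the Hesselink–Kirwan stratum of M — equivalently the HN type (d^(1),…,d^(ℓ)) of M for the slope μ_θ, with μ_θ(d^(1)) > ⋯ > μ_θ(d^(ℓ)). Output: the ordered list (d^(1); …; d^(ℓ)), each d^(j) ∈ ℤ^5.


Interval decomposition of M: I[1,1]^2, I[1,4], I[2,2]^3, I[4,4]^2, I[4,5].
HN type (ℓ=4): μ^(1)=45; μ^(2)=19; μ^(3)=6; μ^(4)=-20

((0, 0, 1, 1, 0); (0, 0, 0, 2, 0); (0, 0, 0, 1, 1); (3, 4, 0, 0, 0))


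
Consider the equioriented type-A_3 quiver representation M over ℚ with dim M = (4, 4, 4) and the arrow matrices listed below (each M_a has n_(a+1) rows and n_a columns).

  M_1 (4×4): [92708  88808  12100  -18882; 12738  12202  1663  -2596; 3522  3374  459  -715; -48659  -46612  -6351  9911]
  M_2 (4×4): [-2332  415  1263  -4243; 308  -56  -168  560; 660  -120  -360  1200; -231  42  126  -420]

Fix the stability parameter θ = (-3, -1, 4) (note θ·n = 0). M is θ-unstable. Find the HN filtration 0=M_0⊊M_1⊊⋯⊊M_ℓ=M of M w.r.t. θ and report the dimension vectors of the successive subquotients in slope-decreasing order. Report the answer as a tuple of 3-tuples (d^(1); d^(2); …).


Via rank(M_{q-1}∘⋯∘M_p): M ≅ I[1,1], I[1,2]^2, I[1,3], I[2,3], I[3,3]^2.
μ_θ-semistable layers: μ^(1)=4; μ^(2)=-1; μ^(3)=-3

((0, 0, 4); (0, 4, 0); (4, 0, 0))


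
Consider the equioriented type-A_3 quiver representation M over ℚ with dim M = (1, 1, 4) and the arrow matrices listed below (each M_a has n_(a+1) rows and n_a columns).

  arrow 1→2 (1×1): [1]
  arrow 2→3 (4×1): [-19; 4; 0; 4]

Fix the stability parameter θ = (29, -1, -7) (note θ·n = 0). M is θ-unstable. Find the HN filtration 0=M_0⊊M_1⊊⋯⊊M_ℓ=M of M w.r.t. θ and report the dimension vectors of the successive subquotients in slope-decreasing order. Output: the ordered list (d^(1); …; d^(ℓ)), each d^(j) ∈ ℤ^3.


Via rank(M_{q-1}∘⋯∘M_p): M ≅ I[1,3], I[3,3]^3.
μ_θ-semistable layers: μ^(1)=7; μ^(2)=-7

((1, 1, 1); (0, 0, 3))


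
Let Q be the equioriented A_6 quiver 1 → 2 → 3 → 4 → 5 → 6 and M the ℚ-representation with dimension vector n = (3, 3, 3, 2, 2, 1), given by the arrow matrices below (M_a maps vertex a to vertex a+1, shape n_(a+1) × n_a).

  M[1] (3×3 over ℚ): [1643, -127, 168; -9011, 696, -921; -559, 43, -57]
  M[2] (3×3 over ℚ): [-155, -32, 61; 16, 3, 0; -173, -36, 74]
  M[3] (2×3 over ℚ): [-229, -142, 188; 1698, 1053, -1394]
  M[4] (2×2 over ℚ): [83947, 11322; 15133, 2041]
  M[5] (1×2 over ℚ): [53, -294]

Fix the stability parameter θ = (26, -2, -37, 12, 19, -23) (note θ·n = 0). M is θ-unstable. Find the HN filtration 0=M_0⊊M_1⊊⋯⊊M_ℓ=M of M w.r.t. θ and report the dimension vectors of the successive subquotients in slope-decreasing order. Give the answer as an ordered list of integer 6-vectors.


Barcode: M ≅ I[1,3], I[1,5], I[1,6]. HN layers by μ_θ (4 steps, strictly decreasing):
  μ^(1)=19; μ^(2)=12; μ^(3)=8/3; μ^(4)=-13/3

((0, 0, 0, 0, 1, 0); (0, 0, 0, 1, 0, 0); (0, 0, 0, 1, 1, 1); (3, 3, 3, 0, 0, 0))


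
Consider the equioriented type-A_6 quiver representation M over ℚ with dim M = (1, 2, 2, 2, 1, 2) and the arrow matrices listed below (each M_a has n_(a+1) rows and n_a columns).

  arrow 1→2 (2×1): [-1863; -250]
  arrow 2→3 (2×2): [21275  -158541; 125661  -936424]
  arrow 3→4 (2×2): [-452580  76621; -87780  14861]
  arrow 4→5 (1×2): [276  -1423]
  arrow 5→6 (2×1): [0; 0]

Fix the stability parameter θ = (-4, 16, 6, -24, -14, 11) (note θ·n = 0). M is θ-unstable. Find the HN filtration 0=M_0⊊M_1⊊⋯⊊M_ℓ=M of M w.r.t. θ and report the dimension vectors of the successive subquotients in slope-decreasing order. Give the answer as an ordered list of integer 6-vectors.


Via rank(M_{q-1}∘⋯∘M_p): M ≅ I[1,5], I[2,3], I[4,4], I[6,6]^2.
μ_θ-semistable layers: μ^(1)=11; μ^(2)=-4; μ^(3)=-24

((0, 1, 1, 0, 0, 2); (1, 1, 1, 1, 1, 0); (0, 0, 0, 1, 0, 0))


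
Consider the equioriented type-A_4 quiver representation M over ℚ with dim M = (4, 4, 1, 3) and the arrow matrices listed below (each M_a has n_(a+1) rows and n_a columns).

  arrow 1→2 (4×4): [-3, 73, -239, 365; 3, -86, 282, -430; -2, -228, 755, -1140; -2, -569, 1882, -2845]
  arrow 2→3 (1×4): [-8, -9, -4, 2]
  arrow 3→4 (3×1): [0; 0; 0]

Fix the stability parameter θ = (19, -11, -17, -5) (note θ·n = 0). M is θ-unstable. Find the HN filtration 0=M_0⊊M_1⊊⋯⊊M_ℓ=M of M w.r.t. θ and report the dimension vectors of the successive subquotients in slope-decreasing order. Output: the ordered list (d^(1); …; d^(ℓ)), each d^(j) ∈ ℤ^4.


Barcode: M ≅ I[1,1], I[1,2]^2, I[1,3], I[2,2], I[4,4]^3. HN layers by μ_θ (5 steps, strictly decreasing):
  μ^(1)=19; μ^(2)=4; μ^(3)=-3; μ^(4)=-5; μ^(5)=-11

((1, 0, 0, 0); (2, 2, 0, 0); (1, 1, 1, 0); (0, 0, 0, 3); (0, 1, 0, 0))


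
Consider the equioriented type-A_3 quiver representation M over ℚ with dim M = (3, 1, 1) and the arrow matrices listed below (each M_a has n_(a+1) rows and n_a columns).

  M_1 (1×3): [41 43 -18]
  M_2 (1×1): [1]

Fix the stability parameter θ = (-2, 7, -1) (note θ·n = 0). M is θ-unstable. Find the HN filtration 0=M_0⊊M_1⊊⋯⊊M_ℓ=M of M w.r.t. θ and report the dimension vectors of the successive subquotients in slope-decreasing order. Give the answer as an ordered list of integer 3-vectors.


Interval decomposition of M: I[1,1]^2, I[1,3].
HN type (ℓ=2): μ^(1)=3; μ^(2)=-2

((0, 1, 1); (3, 0, 0))


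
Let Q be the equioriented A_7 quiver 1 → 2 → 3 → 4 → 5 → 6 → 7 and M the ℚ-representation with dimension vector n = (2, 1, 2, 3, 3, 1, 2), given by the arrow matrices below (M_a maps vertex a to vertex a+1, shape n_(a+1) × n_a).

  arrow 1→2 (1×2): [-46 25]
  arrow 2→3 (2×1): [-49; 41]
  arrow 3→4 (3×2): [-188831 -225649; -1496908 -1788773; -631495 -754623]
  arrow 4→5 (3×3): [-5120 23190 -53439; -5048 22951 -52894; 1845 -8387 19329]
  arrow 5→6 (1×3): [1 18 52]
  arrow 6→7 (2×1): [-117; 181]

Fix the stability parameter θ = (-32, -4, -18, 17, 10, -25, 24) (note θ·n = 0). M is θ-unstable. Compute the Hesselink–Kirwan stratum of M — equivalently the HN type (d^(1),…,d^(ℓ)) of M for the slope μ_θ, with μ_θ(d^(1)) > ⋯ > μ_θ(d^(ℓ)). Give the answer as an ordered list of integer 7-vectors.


Interval decomposition of M: I[1,1], I[1,5], I[3,7], I[4,5], I[7,7].
HN type (ℓ=6): μ^(1)=24; μ^(2)=27/2; μ^(3)=2/3; μ^(4)=-11; μ^(5)=-18; μ^(6)=-32

((0, 0, 0, 0, 0, 0, 2); (0, 0, 0, 2, 2, 0, 0); (0, 0, 0, 1, 1, 1, 0); (0, 1, 1, 0, 0, 0, 0); (0, 0, 1, 0, 0, 0, 0); (2, 0, 0, 0, 0, 0, 0))


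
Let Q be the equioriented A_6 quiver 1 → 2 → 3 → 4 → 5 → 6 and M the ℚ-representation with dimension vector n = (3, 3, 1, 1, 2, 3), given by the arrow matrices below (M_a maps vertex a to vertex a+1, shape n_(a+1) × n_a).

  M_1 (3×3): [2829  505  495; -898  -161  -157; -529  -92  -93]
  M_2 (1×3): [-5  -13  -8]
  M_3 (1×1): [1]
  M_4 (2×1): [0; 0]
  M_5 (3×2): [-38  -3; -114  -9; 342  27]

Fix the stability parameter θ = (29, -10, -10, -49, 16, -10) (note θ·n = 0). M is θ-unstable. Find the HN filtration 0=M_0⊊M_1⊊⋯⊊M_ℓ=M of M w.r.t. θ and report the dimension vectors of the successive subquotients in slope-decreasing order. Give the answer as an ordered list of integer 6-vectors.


Via rank(M_{q-1}∘⋯∘M_p): M ≅ I[1,2]^2, I[1,4], I[5,5], I[5,6], I[6,6]^2.
μ_θ-semistable layers: μ^(1)=16; μ^(2)=19/2; μ^(3)=3; μ^(4)=-10

((0, 0, 0, 0, 1, 0); (2, 2, 0, 0, 0, 0); (0, 0, 0, 0, 1, 1); (1, 1, 1, 1, 0, 2))


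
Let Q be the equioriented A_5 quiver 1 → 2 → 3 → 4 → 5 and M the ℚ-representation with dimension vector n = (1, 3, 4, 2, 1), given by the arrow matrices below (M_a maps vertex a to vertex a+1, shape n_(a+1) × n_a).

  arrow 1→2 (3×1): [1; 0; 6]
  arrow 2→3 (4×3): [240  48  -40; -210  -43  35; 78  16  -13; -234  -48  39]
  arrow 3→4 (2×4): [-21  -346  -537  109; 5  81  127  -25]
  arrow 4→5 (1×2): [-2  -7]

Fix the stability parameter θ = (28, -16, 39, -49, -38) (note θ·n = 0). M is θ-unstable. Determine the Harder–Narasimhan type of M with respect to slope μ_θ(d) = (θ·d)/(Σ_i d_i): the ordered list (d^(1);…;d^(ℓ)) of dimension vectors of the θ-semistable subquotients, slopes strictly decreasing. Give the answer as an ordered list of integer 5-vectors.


Barcode: M ≅ I[1,2], I[2,4], I[2,5], I[3,3]^2. HN layers by μ_θ (4 steps, strictly decreasing):
  μ^(1)=39; μ^(2)=6; μ^(3)=-5; μ^(4)=-16

((0, 0, 2, 0, 0); (1, 1, 0, 0, 0); (0, 0, 1, 1, 0); (0, 2, 1, 1, 1))


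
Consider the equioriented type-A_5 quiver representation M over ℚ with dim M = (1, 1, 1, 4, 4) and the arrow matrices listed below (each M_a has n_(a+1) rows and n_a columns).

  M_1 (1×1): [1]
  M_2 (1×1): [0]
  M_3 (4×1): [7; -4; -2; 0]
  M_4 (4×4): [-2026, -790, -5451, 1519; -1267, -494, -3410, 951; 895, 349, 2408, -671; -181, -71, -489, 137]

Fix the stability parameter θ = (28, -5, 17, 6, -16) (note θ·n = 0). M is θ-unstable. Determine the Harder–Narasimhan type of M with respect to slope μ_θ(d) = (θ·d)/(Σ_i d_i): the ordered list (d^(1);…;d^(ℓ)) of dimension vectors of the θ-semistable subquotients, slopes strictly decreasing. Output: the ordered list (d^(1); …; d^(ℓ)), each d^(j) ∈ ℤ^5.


Barcode: M ≅ I[1,2], I[3,5], I[4,5]^3. HN layers by μ_θ (3 steps, strictly decreasing):
  μ^(1)=23/2; μ^(2)=7/3; μ^(3)=-5

((1, 1, 0, 0, 0); (0, 0, 1, 1, 1); (0, 0, 0, 3, 3))


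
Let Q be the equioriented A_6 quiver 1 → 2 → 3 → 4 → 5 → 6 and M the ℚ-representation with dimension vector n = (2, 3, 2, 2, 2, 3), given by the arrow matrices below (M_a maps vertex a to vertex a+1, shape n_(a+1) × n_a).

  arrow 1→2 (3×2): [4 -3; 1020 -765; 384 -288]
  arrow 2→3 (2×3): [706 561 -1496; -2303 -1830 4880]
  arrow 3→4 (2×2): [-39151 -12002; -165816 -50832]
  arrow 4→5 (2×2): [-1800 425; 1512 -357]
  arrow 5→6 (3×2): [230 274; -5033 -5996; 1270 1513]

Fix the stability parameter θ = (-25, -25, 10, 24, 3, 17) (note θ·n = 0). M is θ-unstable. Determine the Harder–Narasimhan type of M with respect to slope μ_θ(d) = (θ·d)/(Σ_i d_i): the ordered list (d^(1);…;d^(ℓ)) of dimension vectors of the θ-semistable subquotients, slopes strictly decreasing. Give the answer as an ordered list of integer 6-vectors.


Interval decomposition of M: I[1,1], I[1,4], I[2,2], I[2,3], I[4,6], I[5,6], I[6,6].
HN type (ℓ=6): μ^(1)=24; μ^(2)=17; μ^(3)=27/2; μ^(4)=10; μ^(5)=3; μ^(6)=-25

((0, 0, 0, 1, 0, 0); (0, 0, 0, 0, 0, 3); (0, 0, 0, 1, 1, 0); (0, 0, 2, 0, 0, 0); (0, 0, 0, 0, 1, 0); (2, 3, 0, 0, 0, 0))


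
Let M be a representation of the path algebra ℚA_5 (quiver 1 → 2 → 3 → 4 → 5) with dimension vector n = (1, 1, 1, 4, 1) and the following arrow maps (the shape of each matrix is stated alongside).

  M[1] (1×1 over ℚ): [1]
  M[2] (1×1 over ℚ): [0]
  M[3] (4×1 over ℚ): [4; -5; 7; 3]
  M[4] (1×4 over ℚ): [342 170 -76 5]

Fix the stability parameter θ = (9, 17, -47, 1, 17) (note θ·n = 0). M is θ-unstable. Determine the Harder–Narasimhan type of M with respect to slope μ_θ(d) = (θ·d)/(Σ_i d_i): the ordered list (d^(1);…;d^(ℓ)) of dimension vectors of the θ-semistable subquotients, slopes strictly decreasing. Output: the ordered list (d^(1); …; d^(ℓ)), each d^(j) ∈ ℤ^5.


Barcode: M ≅ I[1,2], I[3,5], I[4,4]^3. HN layers by μ_θ (4 steps, strictly decreasing):
  μ^(1)=17; μ^(2)=9; μ^(3)=1; μ^(4)=-47

((0, 1, 0, 0, 1); (1, 0, 0, 0, 0); (0, 0, 0, 4, 0); (0, 0, 1, 0, 0))


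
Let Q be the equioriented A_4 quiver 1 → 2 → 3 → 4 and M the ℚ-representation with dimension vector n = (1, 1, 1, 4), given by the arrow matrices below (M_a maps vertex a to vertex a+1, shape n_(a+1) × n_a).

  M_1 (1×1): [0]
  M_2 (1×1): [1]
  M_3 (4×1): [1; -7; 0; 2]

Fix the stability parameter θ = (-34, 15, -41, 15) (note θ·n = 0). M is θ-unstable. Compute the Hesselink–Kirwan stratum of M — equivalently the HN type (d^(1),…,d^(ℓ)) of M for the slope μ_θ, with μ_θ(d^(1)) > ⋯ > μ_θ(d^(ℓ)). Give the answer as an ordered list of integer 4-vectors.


Interval decomposition of M: I[1,1], I[2,4], I[4,4]^3.
HN type (ℓ=3): μ^(1)=15; μ^(2)=-13; μ^(3)=-34

((0, 0, 0, 4); (0, 1, 1, 0); (1, 0, 0, 0))


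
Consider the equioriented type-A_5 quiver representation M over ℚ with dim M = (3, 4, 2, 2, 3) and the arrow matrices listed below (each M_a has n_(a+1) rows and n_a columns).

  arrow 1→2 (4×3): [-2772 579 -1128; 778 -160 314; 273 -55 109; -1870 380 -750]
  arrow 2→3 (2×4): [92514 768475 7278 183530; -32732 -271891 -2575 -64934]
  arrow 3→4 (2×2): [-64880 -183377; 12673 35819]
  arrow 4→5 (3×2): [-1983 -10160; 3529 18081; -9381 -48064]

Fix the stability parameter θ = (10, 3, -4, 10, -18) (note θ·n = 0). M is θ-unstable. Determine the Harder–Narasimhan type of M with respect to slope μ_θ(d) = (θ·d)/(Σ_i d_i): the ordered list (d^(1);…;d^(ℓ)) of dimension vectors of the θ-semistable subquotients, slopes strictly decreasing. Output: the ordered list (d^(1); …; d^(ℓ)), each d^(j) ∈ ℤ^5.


Via rank(M_{q-1}∘⋯∘M_p): M ≅ I[1,1], I[1,5]^2, I[2,2]^2, I[5,5].
μ_θ-semistable layers: μ^(1)=10; μ^(2)=3; μ^(3)=1/5; μ^(4)=-18

((1, 0, 0, 0, 0); (0, 2, 0, 0, 0); (2, 2, 2, 2, 2); (0, 0, 0, 0, 1))


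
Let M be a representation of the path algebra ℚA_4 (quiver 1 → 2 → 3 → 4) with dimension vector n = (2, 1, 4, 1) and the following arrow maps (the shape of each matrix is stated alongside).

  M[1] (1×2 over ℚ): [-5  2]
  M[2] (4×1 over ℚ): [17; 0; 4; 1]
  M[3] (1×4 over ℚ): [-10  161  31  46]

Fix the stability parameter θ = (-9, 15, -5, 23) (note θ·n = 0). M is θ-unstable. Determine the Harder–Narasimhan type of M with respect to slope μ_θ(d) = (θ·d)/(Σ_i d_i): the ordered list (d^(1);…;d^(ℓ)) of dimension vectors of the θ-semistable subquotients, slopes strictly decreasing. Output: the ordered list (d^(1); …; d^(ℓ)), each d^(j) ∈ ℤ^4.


Interval decomposition of M: I[1,1], I[1,3], I[3,3]^2, I[3,4].
HN type (ℓ=4): μ^(1)=23; μ^(2)=5; μ^(3)=-5; μ^(4)=-9

((0, 0, 0, 1); (0, 1, 1, 0); (0, 0, 3, 0); (2, 0, 0, 0))


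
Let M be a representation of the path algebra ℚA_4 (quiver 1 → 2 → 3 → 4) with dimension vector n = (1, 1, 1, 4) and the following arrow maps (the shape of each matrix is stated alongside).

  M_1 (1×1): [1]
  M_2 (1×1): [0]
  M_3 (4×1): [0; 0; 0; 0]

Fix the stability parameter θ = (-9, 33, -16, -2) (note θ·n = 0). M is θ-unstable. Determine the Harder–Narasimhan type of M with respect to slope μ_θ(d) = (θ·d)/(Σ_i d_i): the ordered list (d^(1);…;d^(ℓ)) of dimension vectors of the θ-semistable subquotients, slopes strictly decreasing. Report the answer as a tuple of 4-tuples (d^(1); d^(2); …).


Barcode: M ≅ I[1,2], I[3,3], I[4,4]^4. HN layers by μ_θ (4 steps, strictly decreasing):
  μ^(1)=33; μ^(2)=-2; μ^(3)=-9; μ^(4)=-16

((0, 1, 0, 0); (0, 0, 0, 4); (1, 0, 0, 0); (0, 0, 1, 0))


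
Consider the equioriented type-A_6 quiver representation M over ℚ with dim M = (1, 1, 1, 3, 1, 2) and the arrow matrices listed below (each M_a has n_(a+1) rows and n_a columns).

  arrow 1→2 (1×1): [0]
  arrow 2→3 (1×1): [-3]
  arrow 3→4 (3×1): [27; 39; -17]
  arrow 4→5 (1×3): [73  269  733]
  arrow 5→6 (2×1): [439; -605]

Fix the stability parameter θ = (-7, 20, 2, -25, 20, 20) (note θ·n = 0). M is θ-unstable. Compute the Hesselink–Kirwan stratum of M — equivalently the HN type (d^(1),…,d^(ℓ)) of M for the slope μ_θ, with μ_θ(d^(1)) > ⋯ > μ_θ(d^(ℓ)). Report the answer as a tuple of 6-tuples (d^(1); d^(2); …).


Via rank(M_{q-1}∘⋯∘M_p): M ≅ I[1,1], I[2,6], I[4,4]^2, I[6,6].
μ_θ-semistable layers: μ^(1)=20; μ^(2)=-1; μ^(3)=-7; μ^(4)=-25

((0, 0, 0, 0, 1, 2); (0, 1, 1, 1, 0, 0); (1, 0, 0, 0, 0, 0); (0, 0, 0, 2, 0, 0))
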